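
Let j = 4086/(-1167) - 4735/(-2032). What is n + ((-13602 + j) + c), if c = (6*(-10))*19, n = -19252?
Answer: -26871414981/790448 ≈ -33995.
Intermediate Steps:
j = -925669/790448 (j = 4086*(-1/1167) - 4735*(-1/2032) = -1362/389 + 4735/2032 = -925669/790448 ≈ -1.1711)
c = -1140 (c = -60*19 = -1140)
n + ((-13602 + j) + c) = -19252 + ((-13602 - 925669/790448) - 1140) = -19252 + (-10752599365/790448 - 1140) = -19252 - 11653710085/790448 = -26871414981/790448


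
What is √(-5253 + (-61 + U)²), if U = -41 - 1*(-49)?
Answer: 2*I*√611 ≈ 49.437*I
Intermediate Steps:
U = 8 (U = -41 + 49 = 8)
√(-5253 + (-61 + U)²) = √(-5253 + (-61 + 8)²) = √(-5253 + (-53)²) = √(-5253 + 2809) = √(-2444) = 2*I*√611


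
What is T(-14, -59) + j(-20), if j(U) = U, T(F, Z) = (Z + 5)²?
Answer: 2896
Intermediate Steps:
T(F, Z) = (5 + Z)²
T(-14, -59) + j(-20) = (5 - 59)² - 20 = (-54)² - 20 = 2916 - 20 = 2896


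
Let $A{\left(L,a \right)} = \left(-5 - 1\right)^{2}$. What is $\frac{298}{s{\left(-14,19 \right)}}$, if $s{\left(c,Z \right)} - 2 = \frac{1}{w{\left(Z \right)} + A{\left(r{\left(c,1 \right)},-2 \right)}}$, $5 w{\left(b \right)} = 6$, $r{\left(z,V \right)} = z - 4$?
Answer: $\frac{55428}{377} \approx 147.02$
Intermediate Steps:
$r{\left(z,V \right)} = -4 + z$
$w{\left(b \right)} = \frac{6}{5}$ ($w{\left(b \right)} = \frac{1}{5} \cdot 6 = \frac{6}{5}$)
$A{\left(L,a \right)} = 36$ ($A{\left(L,a \right)} = \left(-6\right)^{2} = 36$)
$s{\left(c,Z \right)} = \frac{377}{186}$ ($s{\left(c,Z \right)} = 2 + \frac{1}{\frac{6}{5} + 36} = 2 + \frac{1}{\frac{186}{5}} = 2 + \frac{5}{186} = \frac{377}{186}$)
$\frac{298}{s{\left(-14,19 \right)}} = \frac{298}{\frac{377}{186}} = 298 \cdot \frac{186}{377} = \frac{55428}{377}$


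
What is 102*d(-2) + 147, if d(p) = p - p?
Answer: 147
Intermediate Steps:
d(p) = 0
102*d(-2) + 147 = 102*0 + 147 = 0 + 147 = 147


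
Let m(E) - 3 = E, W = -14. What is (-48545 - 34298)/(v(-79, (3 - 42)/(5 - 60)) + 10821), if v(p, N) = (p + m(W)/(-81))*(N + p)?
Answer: -369065565/75714283 ≈ -4.8745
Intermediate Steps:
m(E) = 3 + E
v(p, N) = (11/81 + p)*(N + p) (v(p, N) = (p + (3 - 14)/(-81))*(N + p) = (p - 11*(-1/81))*(N + p) = (p + 11/81)*(N + p) = (11/81 + p)*(N + p))
(-48545 - 34298)/(v(-79, (3 - 42)/(5 - 60)) + 10821) = (-48545 - 34298)/(((-79)² + 11*((3 - 42)/(5 - 60))/81 + (11/81)*(-79) + ((3 - 42)/(5 - 60))*(-79)) + 10821) = -82843/((6241 + 11*(-39/(-55))/81 - 869/81 - 39/(-55)*(-79)) + 10821) = -82843/((6241 + 11*(-39*(-1/55))/81 - 869/81 - 39*(-1/55)*(-79)) + 10821) = -82843/((6241 + (11/81)*(39/55) - 869/81 + (39/55)*(-79)) + 10821) = -82843/((6241 + 13/135 - 869/81 - 3081/55) + 10821) = -82843/(27506728/4455 + 10821) = -82843/75714283/4455 = -82843*4455/75714283 = -369065565/75714283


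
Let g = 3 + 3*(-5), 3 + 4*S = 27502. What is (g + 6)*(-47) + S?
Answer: 28627/4 ≈ 7156.8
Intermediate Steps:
S = 27499/4 (S = -¾ + (¼)*27502 = -¾ + 13751/2 = 27499/4 ≈ 6874.8)
g = -12 (g = 3 - 15 = -12)
(g + 6)*(-47) + S = (-12 + 6)*(-47) + 27499/4 = -6*(-47) + 27499/4 = 282 + 27499/4 = 28627/4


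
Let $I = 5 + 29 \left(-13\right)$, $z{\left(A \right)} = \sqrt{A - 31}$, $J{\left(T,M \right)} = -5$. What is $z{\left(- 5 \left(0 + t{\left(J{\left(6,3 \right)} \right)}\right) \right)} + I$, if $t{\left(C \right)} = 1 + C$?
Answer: $-372 + i \sqrt{11} \approx -372.0 + 3.3166 i$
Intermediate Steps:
$z{\left(A \right)} = \sqrt{-31 + A}$
$I = -372$ ($I = 5 - 377 = -372$)
$z{\left(- 5 \left(0 + t{\left(J{\left(6,3 \right)} \right)}\right) \right)} + I = \sqrt{-31 - 5 \left(0 + \left(1 - 5\right)\right)} - 372 = \sqrt{-31 - 5 \left(0 - 4\right)} - 372 = \sqrt{-31 - -20} - 372 = \sqrt{-31 + 20} - 372 = \sqrt{-11} - 372 = i \sqrt{11} - 372 = -372 + i \sqrt{11}$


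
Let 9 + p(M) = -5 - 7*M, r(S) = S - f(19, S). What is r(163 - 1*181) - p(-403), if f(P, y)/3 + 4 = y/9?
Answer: -2807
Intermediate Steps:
f(P, y) = -12 + y/3 (f(P, y) = -12 + 3*(y/9) = -12 + y/3)
r(S) = 12 + 2*S/3 (r(S) = S - (-12 + S/3) = S + (12 - S/3) = 12 + 2*S/3)
p(M) = -14 - 7*M (p(M) = -9 + (-5 - 7*M) = -14 - 7*M)
r(163 - 1*181) - p(-403) = (12 + 2*(163 - 1*181)/3) - (-14 - 7*(-403)) = (12 + 2*(163 - 181)/3) - (-14 + 2821) = (12 + (2/3)*(-18)) - 1*2807 = (12 - 12) - 2807 = 0 - 2807 = -2807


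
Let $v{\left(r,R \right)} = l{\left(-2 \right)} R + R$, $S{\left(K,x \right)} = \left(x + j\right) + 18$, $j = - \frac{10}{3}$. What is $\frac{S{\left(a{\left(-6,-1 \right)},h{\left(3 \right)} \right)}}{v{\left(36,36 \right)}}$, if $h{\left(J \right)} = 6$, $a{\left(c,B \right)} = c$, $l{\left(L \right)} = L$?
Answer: $- \frac{31}{54} \approx -0.57407$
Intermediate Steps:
$j = - \frac{10}{3}$ ($j = \left(-10\right) \frac{1}{3} = - \frac{10}{3} \approx -3.3333$)
$S{\left(K,x \right)} = \frac{44}{3} + x$ ($S{\left(K,x \right)} = \left(x - \frac{10}{3}\right) + 18 = \left(- \frac{10}{3} + x\right) + 18 = \frac{44}{3} + x$)
$v{\left(r,R \right)} = - R$ ($v{\left(r,R \right)} = - 2 R + R = - R$)
$\frac{S{\left(a{\left(-6,-1 \right)},h{\left(3 \right)} \right)}}{v{\left(36,36 \right)}} = \frac{\frac{44}{3} + 6}{\left(-1\right) 36} = \frac{62}{3 \left(-36\right)} = \frac{62}{3} \left(- \frac{1}{36}\right) = - \frac{31}{54}$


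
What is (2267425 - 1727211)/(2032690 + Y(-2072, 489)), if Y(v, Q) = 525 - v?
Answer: 540214/2035287 ≈ 0.26542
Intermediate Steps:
(2267425 - 1727211)/(2032690 + Y(-2072, 489)) = (2267425 - 1727211)/(2032690 + (525 - 1*(-2072))) = 540214/(2032690 + (525 + 2072)) = 540214/(2032690 + 2597) = 540214/2035287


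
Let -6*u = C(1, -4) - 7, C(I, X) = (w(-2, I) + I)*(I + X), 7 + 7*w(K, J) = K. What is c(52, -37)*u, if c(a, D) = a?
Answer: 1118/21 ≈ 53.238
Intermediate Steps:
w(K, J) = -1 + K/7
C(I, X) = (-9/7 + I)*(I + X) (C(I, X) = ((-1 + (1/7)*(-2)) + I)*(I + X) = ((-1 - 2/7) + I)*(I + X) = (-9/7 + I)*(I + X))
u = 43/42 (u = -((1**2 - 9/7*1 - 9/7*(-4) + 1*(-4)) - 7)/6 = -((1 - 9/7 + 36/7 - 4) - 7)/6 = -(6/7 - 7)/6 = -1/6*(-43/7) = 43/42 ≈ 1.0238)
c(52, -37)*u = 52*(43/42) = 1118/21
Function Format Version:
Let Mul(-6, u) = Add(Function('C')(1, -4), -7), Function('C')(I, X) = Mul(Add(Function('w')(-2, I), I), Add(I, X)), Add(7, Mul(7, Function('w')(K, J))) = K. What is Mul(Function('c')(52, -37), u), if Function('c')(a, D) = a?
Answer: Rational(1118, 21) ≈ 53.238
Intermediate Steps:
Function('w')(K, J) = Add(-1, Mul(Rational(1, 7), K))
Function('C')(I, X) = Mul(Add(Rational(-9, 7), I), Add(I, X)) (Function('C')(I, X) = Mul(Add(Add(-1, Mul(Rational(1, 7), -2)), I), Add(I, X)) = Mul(Add(Add(-1, Rational(-2, 7)), I), Add(I, X)) = Mul(Add(Rational(-9, 7), I), Add(I, X)))
u = Rational(43, 42) (u = Mul(Rational(-1, 6), Add(Add(Pow(1, 2), Mul(Rational(-9, 7), 1), Mul(Rational(-9, 7), -4), Mul(1, -4)), -7)) = Mul(Rational(-1, 6), Add(Add(1, Rational(-9, 7), Rational(36, 7), -4), -7)) = Mul(Rational(-1, 6), Add(Rational(6, 7), -7)) = Mul(Rational(-1, 6), Rational(-43, 7)) = Rational(43, 42) ≈ 1.0238)
Mul(Function('c')(52, -37), u) = Mul(52, Rational(43, 42)) = Rational(1118, 21)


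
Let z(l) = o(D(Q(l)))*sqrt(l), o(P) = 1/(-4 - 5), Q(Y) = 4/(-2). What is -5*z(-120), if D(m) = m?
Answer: 10*I*sqrt(30)/9 ≈ 6.0858*I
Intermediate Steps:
Q(Y) = -2 (Q(Y) = 4*(-1/2) = -2)
o(P) = -1/9 (o(P) = 1/(-9) = -1/9)
z(l) = -sqrt(l)/9
-5*z(-120) = -(-5)*sqrt(-120)/9 = -(-5)*2*I*sqrt(30)/9 = -(-10)*I*sqrt(30)/9 = 10*I*sqrt(30)/9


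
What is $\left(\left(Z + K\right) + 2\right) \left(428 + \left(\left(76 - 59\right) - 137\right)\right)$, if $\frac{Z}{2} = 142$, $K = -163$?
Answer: $37884$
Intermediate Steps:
$Z = 284$ ($Z = 2 \cdot 142 = 284$)
$\left(\left(Z + K\right) + 2\right) \left(428 + \left(\left(76 - 59\right) - 137\right)\right) = \left(\left(284 - 163\right) + 2\right) \left(428 + \left(\left(76 - 59\right) - 137\right)\right) = \left(121 + 2\right) \left(428 + \left(17 - 137\right)\right) = 123 \left(428 - 120\right) = 123 \cdot 308 = 37884$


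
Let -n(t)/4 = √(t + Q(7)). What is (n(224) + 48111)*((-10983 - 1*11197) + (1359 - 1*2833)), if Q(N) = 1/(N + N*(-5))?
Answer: -1138017594 + 47308*√43897/7 ≈ -1.1366e+9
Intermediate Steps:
Q(N) = -1/(4*N) (Q(N) = 1/(N - 5*N) = 1/(-4*N) = -1/(4*N))
n(t) = -4*√(-1/28 + t) (n(t) = -4*√(t - ¼/7) = -4*√(t - ¼*⅐) = -4*√(t - 1/28) = -4*√(-1/28 + t))
(n(224) + 48111)*((-10983 - 1*11197) + (1359 - 1*2833)) = (-2*√(-7 + 196*224)/7 + 48111)*((-10983 - 1*11197) + (1359 - 1*2833)) = (-2*√(-7 + 43904)/7 + 48111)*((-10983 - 11197) + (1359 - 2833)) = (-2*√43897/7 + 48111)*(-22180 - 1474) = (48111 - 2*√43897/7)*(-23654) = -1138017594 + 47308*√43897/7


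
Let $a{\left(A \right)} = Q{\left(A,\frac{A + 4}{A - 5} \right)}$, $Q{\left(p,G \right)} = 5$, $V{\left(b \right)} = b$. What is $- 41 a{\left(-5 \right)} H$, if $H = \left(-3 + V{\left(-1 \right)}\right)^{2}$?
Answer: $-3280$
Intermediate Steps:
$a{\left(A \right)} = 5$
$H = 16$ ($H = \left(-3 - 1\right)^{2} = \left(-4\right)^{2} = 16$)
$- 41 a{\left(-5 \right)} H = \left(-41\right) 5 \cdot 16 = \left(-205\right) 16 = -3280$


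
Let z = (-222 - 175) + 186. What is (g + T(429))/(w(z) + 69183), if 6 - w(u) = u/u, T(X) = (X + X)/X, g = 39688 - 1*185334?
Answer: -36411/17297 ≈ -2.1050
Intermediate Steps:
g = -145646 (g = 39688 - 185334 = -145646)
T(X) = 2 (T(X) = (2*X)/X = 2)
z = -211 (z = -397 + 186 = -211)
w(u) = 5 (w(u) = 6 - u/u = 6 - 1*1 = 6 - 1 = 5)
(g + T(429))/(w(z) + 69183) = (-145646 + 2)/(5 + 69183) = -145644/69188 = -145644*1/69188 = -36411/17297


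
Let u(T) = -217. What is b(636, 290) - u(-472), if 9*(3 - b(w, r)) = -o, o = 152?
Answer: 2132/9 ≈ 236.89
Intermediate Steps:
b(w, r) = 179/9 (b(w, r) = 3 - (-1)*152/9 = 3 - 1/9*(-152) = 3 + 152/9 = 179/9)
b(636, 290) - u(-472) = 179/9 - 1*(-217) = 179/9 + 217 = 2132/9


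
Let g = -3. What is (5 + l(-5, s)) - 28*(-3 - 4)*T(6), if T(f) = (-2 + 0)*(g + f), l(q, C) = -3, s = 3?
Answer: -1174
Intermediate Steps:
T(f) = 6 - 2*f (T(f) = (-2 + 0)*(-3 + f) = -2*(-3 + f) = 6 - 2*f)
(5 + l(-5, s)) - 28*(-3 - 4)*T(6) = (5 - 3) - 28*(-3 - 4)*(6 - 2*6) = 2 - (-196)*(6 - 12) = 2 - (-196)*(-6) = 2 - 28*42 = 2 - 1176 = -1174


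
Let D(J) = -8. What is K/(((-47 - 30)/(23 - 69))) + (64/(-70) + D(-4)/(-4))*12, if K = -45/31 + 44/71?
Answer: 10619086/847385 ≈ 12.532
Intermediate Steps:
K = -1831/2201 (K = -45*1/31 + 44*(1/71) = -45/31 + 44/71 = -1831/2201 ≈ -0.83189)
K/(((-47 - 30)/(23 - 69))) + (64/(-70) + D(-4)/(-4))*12 = -1831*(23 - 69)/(-47 - 30)/2201 + (64/(-70) - 8/(-4))*12 = -1831/(2201*((-77/(-46)))) + (64*(-1/70) - 8*(-1/4))*12 = -1831/(2201*((-77*(-1/46)))) + (-32/35 + 2)*12 = -1831/(2201*77/46) + (38/35)*12 = -1831/2201*46/77 + 456/35 = -84226/169477 + 456/35 = 10619086/847385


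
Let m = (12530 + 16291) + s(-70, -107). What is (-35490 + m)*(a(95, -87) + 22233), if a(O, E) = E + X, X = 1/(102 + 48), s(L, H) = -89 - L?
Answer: -11108436944/75 ≈ -1.4811e+8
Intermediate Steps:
X = 1/150 ≈ 0.0066667
m = 28802 (m = (12530 + 16291) + (-89 - 1*(-70)) = 28821 + (-89 + 70) = 28821 - 19 = 28802)
a(O, E) = 1/150 + E (a(O, E) = E + 1/150 = 1/150 + E)
(-35490 + m)*(a(95, -87) + 22233) = (-35490 + 28802)*((1/150 - 87) + 22233) = -6688*(-13049/150 + 22233) = -6688*3321901/150 = -11108436944/75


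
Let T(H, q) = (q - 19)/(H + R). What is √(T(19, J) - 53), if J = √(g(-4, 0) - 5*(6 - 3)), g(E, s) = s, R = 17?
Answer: √(-1927 + I*√15)/6 ≈ 0.0073523 + 7.3163*I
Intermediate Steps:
J = I*√15 (J = √(0 - 5*(6 - 3)) = √(0 - 5*3) = √(0 - 15) = √(-15) = I*√15 ≈ 3.873*I)
T(H, q) = (-19 + q)/(17 + H) (T(H, q) = (q - 19)/(H + 17) = (-19 + q)/(17 + H))
√(T(19, J) - 53) = √((-19 + I*√15)/(17 + 19) - 53) = √((-19 + I*√15)/36 - 53) = √((-19/36 + I*√15/36) - 53) = √(-1927/36 + I*√15/36)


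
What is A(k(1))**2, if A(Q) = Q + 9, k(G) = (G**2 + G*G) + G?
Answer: 144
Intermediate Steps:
k(G) = G + 2*G**2 (k(G) = (G**2 + G**2) + G = 2*G**2 + G = G + 2*G**2)
A(Q) = 9 + Q
A(k(1))**2 = (9 + 1*(1 + 2*1))**2 = (9 + 1*(1 + 2))**2 = (9 + 1*3)**2 = (9 + 3)**2 = 12**2 = 144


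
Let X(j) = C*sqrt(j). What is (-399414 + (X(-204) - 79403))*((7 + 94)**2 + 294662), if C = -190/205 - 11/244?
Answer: -145973587071 - 2964182949*I*sqrt(51)/5002 ≈ -1.4597e+11 - 4.232e+6*I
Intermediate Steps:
C = -9723/10004 (C = -190*1/205 - 11*1/244 = -38/41 - 11/244 = -9723/10004 ≈ -0.97191)
X(j) = -9723*sqrt(j)/10004
(-399414 + (X(-204) - 79403))*((7 + 94)**2 + 294662) = (-399414 + (-9723*I*sqrt(51)/5002 - 79403))*((7 + 94)**2 + 294662) = (-399414 + (-9723*I*sqrt(51)/5002 - 79403))*(101**2 + 294662) = (-399414 + (-9723*I*sqrt(51)/5002 - 79403))*(10201 + 294662) = (-399414 + (-79403 - 9723*I*sqrt(51)/5002))*304863 = (-478817 - 9723*I*sqrt(51)/5002)*304863 = -145973587071 - 2964182949*I*sqrt(51)/5002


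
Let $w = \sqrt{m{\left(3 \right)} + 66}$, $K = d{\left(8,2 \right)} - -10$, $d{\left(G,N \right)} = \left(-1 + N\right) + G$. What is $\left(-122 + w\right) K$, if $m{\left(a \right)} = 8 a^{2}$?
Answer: $-2318 + 19 \sqrt{138} \approx -2094.8$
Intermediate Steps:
$d{\left(G,N \right)} = -1 + G + N$
$K = 19$ ($K = \left(-1 + 8 + 2\right) - -10 = 9 + 10 = 19$)
$w = \sqrt{138}$ ($w = \sqrt{8 \cdot 3^{2} + 66} = \sqrt{8 \cdot 9 + 66} = \sqrt{72 + 66} = \sqrt{138} \approx 11.747$)
$\left(-122 + w\right) K = \left(-122 + \sqrt{138}\right) 19 = -2318 + 19 \sqrt{138}$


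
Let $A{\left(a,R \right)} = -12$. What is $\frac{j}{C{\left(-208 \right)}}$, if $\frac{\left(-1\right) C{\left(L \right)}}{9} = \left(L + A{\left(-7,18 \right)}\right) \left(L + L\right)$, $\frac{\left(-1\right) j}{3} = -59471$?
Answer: $- \frac{59471}{274560} \approx -0.2166$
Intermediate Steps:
$j = 178413$ ($j = \left(-3\right) \left(-59471\right) = 178413$)
$C{\left(L \right)} = - 18 L \left(-12 + L\right)$ ($C{\left(L \right)} = - 9 \left(L - 12\right) \left(L + L\right) = - 9 \left(-12 + L\right) 2 L = - 9 \cdot 2 L \left(-12 + L\right) = - 18 L \left(-12 + L\right)$)
$\frac{j}{C{\left(-208 \right)}} = \frac{178413}{18 \left(-208\right) \left(12 - -208\right)} = \frac{178413}{18 \left(-208\right) \left(12 + 208\right)} = \frac{178413}{18 \left(-208\right) 220} = \frac{178413}{-823680} = 178413 \left(- \frac{1}{823680}\right) = - \frac{59471}{274560}$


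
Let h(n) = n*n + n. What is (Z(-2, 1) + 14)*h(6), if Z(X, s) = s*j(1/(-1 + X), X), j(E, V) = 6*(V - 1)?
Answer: -168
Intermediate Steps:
j(E, V) = -6 + 6*V (j(E, V) = 6*(-1 + V) = -6 + 6*V)
h(n) = n + n**2 (h(n) = n**2 + n = n + n**2)
Z(X, s) = s*(-6 + 6*X)
(Z(-2, 1) + 14)*h(6) = (6*1*(-1 - 2) + 14)*(6*(1 + 6)) = (6*1*(-3) + 14)*(6*7) = (-18 + 14)*42 = -4*42 = -168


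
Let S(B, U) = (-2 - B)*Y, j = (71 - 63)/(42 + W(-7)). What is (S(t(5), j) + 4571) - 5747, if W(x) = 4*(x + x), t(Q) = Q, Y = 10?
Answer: -1246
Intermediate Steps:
W(x) = 8*x (W(x) = 4*(2*x) = 8*x)
j = -4/7 (j = (71 - 63)/(42 + 8*(-7)) = 8/(42 - 56) = 8/(-14) = 8*(-1/14) = -4/7 ≈ -0.57143)
S(B, U) = -20 - 10*B (S(B, U) = (-2 - B)*10 = -20 - 10*B)
(S(t(5), j) + 4571) - 5747 = ((-20 - 10*5) + 4571) - 5747 = ((-20 - 50) + 4571) - 5747 = (-70 + 4571) - 5747 = 4501 - 5747 = -1246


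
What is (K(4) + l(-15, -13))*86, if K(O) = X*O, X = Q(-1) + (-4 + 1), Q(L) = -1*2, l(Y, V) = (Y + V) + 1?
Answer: -4042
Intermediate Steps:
l(Y, V) = 1 + V + Y (l(Y, V) = (V + Y) + 1 = 1 + V + Y)
Q(L) = -2
X = -5 (X = -2 + (-4 + 1) = -2 - 3 = -5)
K(O) = -5*O
(K(4) + l(-15, -13))*86 = (-5*4 + (1 - 13 - 15))*86 = (-20 - 27)*86 = -47*86 = -4042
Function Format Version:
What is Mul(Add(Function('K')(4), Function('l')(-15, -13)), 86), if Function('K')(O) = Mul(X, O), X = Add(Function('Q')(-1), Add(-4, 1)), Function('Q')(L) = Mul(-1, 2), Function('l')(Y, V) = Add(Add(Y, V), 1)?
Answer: -4042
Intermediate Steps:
Function('l')(Y, V) = Add(1, V, Y) (Function('l')(Y, V) = Add(Add(V, Y), 1) = Add(1, V, Y))
Function('Q')(L) = -2
X = -5 (X = Add(-2, Add(-4, 1)) = Add(-2, -3) = -5)
Function('K')(O) = Mul(-5, O)
Mul(Add(Function('K')(4), Function('l')(-15, -13)), 86) = Mul(Add(Mul(-5, 4), Add(1, -13, -15)), 86) = Mul(Add(-20, -27), 86) = Mul(-47, 86) = -4042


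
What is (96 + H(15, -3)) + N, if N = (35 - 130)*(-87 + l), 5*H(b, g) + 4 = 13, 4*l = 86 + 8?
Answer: 61303/10 ≈ 6130.3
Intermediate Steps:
l = 47/2 (l = (86 + 8)/4 = (¼)*94 = 47/2 ≈ 23.500)
H(b, g) = 9/5 (H(b, g) = -⅘ + (⅕)*13 = -⅘ + 13/5 = 9/5)
N = 12065/2 (N = (35 - 130)*(-87 + 47/2) = -95*(-127/2) = 12065/2 ≈ 6032.5)
(96 + H(15, -3)) + N = (96 + 9/5) + 12065/2 = 489/5 + 12065/2 = 61303/10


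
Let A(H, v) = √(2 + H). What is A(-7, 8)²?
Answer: -5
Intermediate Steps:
A(-7, 8)² = (√(2 - 7))² = (√(-5))² = (I*√5)² = -5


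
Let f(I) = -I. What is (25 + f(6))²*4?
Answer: 1444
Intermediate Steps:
(25 + f(6))²*4 = (25 - 1*6)²*4 = (25 - 6)²*4 = 19²*4 = 361*4 = 1444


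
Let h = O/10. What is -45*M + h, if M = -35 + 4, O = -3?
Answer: 13947/10 ≈ 1394.7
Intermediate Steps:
h = -3/10 ≈ -0.30000
M = -31
-45*M + h = -45*(-31) - 3/10 = 1395 - 3/10 = 13947/10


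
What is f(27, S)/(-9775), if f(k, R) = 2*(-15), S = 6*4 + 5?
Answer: 6/1955 ≈ 0.0030691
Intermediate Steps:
S = 29 (S = 24 + 5 = 29)
f(k, R) = -30
f(27, S)/(-9775) = -30/(-9775) = -30*(-1/9775) = 6/1955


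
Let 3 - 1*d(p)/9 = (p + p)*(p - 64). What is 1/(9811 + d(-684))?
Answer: -1/9199538 ≈ -1.0870e-7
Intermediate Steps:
d(p) = 27 - 18*p*(-64 + p) (d(p) = 27 - 9*(p + p)*(p - 64) = 27 - 9*2*p*(-64 + p) = 27 - 18*p*(-64 + p))
1/(9811 + d(-684)) = 1/(9811 + (27 - 18*(-684)² + 1152*(-684))) = 1/(9811 + (27 - 18*467856 - 787968)) = 1/(9811 + (27 - 8421408 - 787968)) = 1/(9811 - 9209349) = 1/(-9199538) = -1/9199538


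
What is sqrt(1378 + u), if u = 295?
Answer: sqrt(1673) ≈ 40.902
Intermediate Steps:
sqrt(1378 + u) = sqrt(1378 + 295) = sqrt(1673)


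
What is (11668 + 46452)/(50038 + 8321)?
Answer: 58120/58359 ≈ 0.99590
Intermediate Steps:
(11668 + 46452)/(50038 + 8321) = 58120/58359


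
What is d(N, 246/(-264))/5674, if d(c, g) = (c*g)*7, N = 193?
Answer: -55391/249656 ≈ -0.22187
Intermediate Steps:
d(c, g) = 7*c*g
d(N, 246/(-264))/5674 = (7*193*(246/(-264)))/5674 = (7*193*(246*(-1/264)))*(1/5674) = (7*193*(-41/44))*(1/5674) = -55391/44*1/5674 = -55391/249656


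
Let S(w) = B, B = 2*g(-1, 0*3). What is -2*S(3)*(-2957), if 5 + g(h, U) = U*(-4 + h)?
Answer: -59140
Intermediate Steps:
g(h, U) = -5 + U*(-4 + h)
B = -10 (B = 2*(-5 - 0*3 + (0*3)*(-1)) = 2*(-5 - 4*0 + 0*(-1)) = 2*(-5 + 0 + 0) = 2*(-5) = -10)
S(w) = -10
-2*S(3)*(-2957) = -2*(-10)*(-2957) = 20*(-2957) = -59140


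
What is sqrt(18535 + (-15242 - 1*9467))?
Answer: 21*I*sqrt(14) ≈ 78.575*I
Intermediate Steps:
sqrt(18535 + (-15242 - 1*9467)) = sqrt(18535 + (-15242 - 9467)) = sqrt(18535 - 24709) = sqrt(-6174) = 21*I*sqrt(14)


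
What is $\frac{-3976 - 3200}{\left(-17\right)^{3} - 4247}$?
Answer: $\frac{897}{1145} \approx 0.78341$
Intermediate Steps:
$\frac{-3976 - 3200}{\left(-17\right)^{3} - 4247} = - \frac{7176}{-4913 - 4247} = - \frac{7176}{-9160} = \left(-7176\right) \left(- \frac{1}{9160}\right) = \frac{897}{1145}$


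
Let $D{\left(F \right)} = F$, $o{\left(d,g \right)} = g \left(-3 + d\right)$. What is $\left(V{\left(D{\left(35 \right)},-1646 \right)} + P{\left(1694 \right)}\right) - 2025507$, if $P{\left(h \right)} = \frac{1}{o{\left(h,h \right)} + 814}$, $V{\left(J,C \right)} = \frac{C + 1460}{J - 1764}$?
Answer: $- \frac{10034809333024727}{4954221272} \approx -2.0255 \cdot 10^{6}$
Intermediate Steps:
$V{\left(J,C \right)} = \frac{1460 + C}{-1764 + J}$
$P{\left(h \right)} = \frac{1}{814 + h \left(-3 + h\right)}$ ($P{\left(h \right)} = \frac{1}{h \left(-3 + h\right) + 814} = \frac{1}{814 + h \left(-3 + h\right)}$)
$\left(V{\left(D{\left(35 \right)},-1646 \right)} + P{\left(1694 \right)}\right) - 2025507 = \left(\frac{1460 - 1646}{-1764 + 35} + \frac{1}{814 + 1694 \left(-3 + 1694\right)}\right) - 2025507 = \left(\frac{1}{-1729} \left(-186\right) + \frac{1}{814 + 1694 \cdot 1691}\right) - 2025507 = \left(\left(- \frac{1}{1729}\right) \left(-186\right) + \frac{1}{814 + 2864554}\right) - 2025507 = \left(\frac{186}{1729} + \frac{1}{2865368}\right) - 2025507 = \frac{532960177}{4954221272} - 2025507 = - \frac{10034809333024727}{4954221272}$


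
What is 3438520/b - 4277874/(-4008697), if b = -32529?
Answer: -278465915206/2661202137 ≈ -104.64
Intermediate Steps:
3438520/b - 4277874/(-4008697) = 3438520/(-32529) - 4277874/(-4008697) = 3438520*(-1/32529) - 4277874*(-1/4008697) = -3438520/32529 + 4277874/4008697 = -278465915206/2661202137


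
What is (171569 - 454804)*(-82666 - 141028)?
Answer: 63357970090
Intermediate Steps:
(171569 - 454804)*(-82666 - 141028) = -283235*(-223694) = 63357970090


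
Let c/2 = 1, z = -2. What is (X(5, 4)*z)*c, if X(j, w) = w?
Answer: -16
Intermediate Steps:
c = 2 (c = 2*1 = 2)
(X(5, 4)*z)*c = (4*(-2))*2 = -8*2 = -16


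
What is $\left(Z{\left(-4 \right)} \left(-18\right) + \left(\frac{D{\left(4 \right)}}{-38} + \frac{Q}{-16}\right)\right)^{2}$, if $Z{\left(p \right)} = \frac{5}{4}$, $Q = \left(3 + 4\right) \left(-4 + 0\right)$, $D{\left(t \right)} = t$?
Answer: $\frac{2512225}{5776} \approx 434.94$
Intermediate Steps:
$Q = -28$ ($Q = 7 \left(-4\right) = -28$)
$Z{\left(p \right)} = \frac{5}{4}$ ($Z{\left(p \right)} = 5 \cdot \frac{1}{4} = \frac{5}{4}$)
$\left(Z{\left(-4 \right)} \left(-18\right) + \left(\frac{D{\left(4 \right)}}{-38} + \frac{Q}{-16}\right)\right)^{2} = \left(\frac{5}{4} \left(-18\right) + \left(\frac{4}{-38} - \frac{28}{-16}\right)\right)^{2} = \left(- \frac{45}{2} + \left(4 \left(- \frac{1}{38}\right) - - \frac{7}{4}\right)\right)^{2} = \left(- \frac{45}{2} + \left(- \frac{2}{19} + \frac{7}{4}\right)\right)^{2} = \left(- \frac{45}{2} + \frac{125}{76}\right)^{2} = \left(- \frac{1585}{76}\right)^{2} = \frac{2512225}{5776}$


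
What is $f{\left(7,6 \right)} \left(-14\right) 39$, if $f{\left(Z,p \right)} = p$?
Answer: $-3276$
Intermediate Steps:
$f{\left(7,6 \right)} \left(-14\right) 39 = 6 \left(-14\right) 39 = \left(-84\right) 39 = -3276$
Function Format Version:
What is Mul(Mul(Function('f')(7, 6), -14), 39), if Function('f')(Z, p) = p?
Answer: -3276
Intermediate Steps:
Mul(Mul(Function('f')(7, 6), -14), 39) = Mul(Mul(6, -14), 39) = Mul(-84, 39) = -3276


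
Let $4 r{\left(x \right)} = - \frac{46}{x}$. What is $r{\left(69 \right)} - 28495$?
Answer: $- \frac{170971}{6} \approx -28495.0$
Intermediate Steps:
$r{\left(x \right)} = - \frac{23}{2 x}$ ($r{\left(x \right)} = \frac{\left(-46\right) \frac{1}{x}}{4} = - \frac{23}{2 x}$)
$r{\left(69 \right)} - 28495 = - \frac{23}{2 \cdot 69} - 28495 = \left(- \frac{23}{2}\right) \frac{1}{69} - 28495 = - \frac{1}{6} - 28495 = - \frac{170971}{6}$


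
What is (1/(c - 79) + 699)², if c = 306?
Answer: 25177438276/51529 ≈ 4.8861e+5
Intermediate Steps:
(1/(c - 79) + 699)² = (1/(306 - 79) + 699)² = (1/227 + 699)² = (158674/227)² = 25177438276/51529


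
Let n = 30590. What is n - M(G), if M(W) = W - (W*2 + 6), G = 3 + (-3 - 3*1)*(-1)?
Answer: 30605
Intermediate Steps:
G = 9 (G = 3 + (-3 - 3)*(-1) = 3 - 6*(-1) = 3 + 6 = 9)
M(W) = -6 - W (M(W) = W - (2*W + 6) = W - (6 + 2*W) = W + (-6 - 2*W) = -6 - W)
n - M(G) = 30590 - (-6 - 1*9) = 30590 - (-6 - 9) = 30590 - 1*(-15) = 30590 + 15 = 30605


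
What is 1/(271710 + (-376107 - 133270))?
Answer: -1/237667 ≈ -4.2076e-6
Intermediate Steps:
1/(271710 + (-376107 - 133270)) = 1/(271710 - 509377) = 1/(-237667) = -1/237667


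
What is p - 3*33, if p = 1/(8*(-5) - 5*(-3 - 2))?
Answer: -1486/15 ≈ -99.067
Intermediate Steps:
p = -1/15 (p = 1/(-40 - 5*(-5)) = 1/(-40 + 25) = 1/(-15) = -1/15 ≈ -0.066667)
p - 3*33 = -1/15 - 3*33 = -1/15 - 99 = -1486/15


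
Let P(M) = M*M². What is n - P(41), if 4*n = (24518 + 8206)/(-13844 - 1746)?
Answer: -1074486571/15590 ≈ -68922.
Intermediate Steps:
P(M) = M³
n = -8181/15590 (n = ((24518 + 8206)/(-13844 - 1746))/4 = (32724/(-15590))/4 = (32724*(-1/15590))/4 = (¼)*(-16362/7795) = -8181/15590 ≈ -0.52476)
n - P(41) = -8181/15590 - 1*41³ = -8181/15590 - 1*68921 = -8181/15590 - 68921 = -1074486571/15590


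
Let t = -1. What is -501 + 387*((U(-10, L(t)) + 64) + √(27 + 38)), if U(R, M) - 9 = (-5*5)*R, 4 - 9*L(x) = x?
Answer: 124500 + 387*√65 ≈ 1.2762e+5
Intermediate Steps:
L(x) = 4/9 - x/9
U(R, M) = 9 - 25*R (U(R, M) = 9 + (-5*5)*R = 9 - 25*R)
-501 + 387*((U(-10, L(t)) + 64) + √(27 + 38)) = -501 + 387*(((9 - 25*(-10)) + 64) + √(27 + 38)) = -501 + 387*(((9 + 250) + 64) + √65) = -501 + 387*((259 + 64) + √65) = -501 + 387*(323 + √65) = -501 + (125001 + 387*√65) = 124500 + 387*√65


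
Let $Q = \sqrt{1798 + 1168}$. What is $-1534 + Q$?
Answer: $-1534 + \sqrt{2966} \approx -1479.5$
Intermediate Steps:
$Q = \sqrt{2966} \approx 54.461$
$-1534 + Q = -1534 + \sqrt{2966}$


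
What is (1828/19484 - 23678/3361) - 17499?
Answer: -286597470630/16371431 ≈ -17506.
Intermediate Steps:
(1828/19484 - 23678/3361) - 17499 = (1828*(1/19484) - 23678*1/3361) - 17499 = (457/4871 - 23678/3361) - 17499 = -113799561/16371431 - 17499 = -286597470630/16371431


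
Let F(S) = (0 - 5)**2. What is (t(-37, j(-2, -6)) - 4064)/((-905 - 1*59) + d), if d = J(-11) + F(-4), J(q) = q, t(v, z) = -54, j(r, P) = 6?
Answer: 2059/475 ≈ 4.3347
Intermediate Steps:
F(S) = 25 (F(S) = (-5)**2 = 25)
d = 14 (d = -11 + 25 = 14)
(t(-37, j(-2, -6)) - 4064)/((-905 - 1*59) + d) = (-54 - 4064)/((-905 - 1*59) + 14) = -4118/((-905 - 59) + 14) = -4118/(-964 + 14) = -4118/(-950) = -4118*(-1/950) = 2059/475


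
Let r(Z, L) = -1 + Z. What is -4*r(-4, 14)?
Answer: 20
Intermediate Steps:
-4*r(-4, 14) = -4*(-1 - 4) = -4*(-5) = 20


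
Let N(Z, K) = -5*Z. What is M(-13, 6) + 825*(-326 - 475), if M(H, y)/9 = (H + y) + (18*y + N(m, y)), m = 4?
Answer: -660096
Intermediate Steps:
M(H, y) = -180 + 9*H + 171*y (M(H, y) = 9*((H + y) + (18*y - 5*4)) = 9*((H + y) + (18*y - 20)) = 9*((H + y) + (-20 + 18*y)) = 9*(-20 + H + 19*y) = -180 + 9*H + 171*y)
M(-13, 6) + 825*(-326 - 475) = (-180 + 9*(-13) + 171*6) + 825*(-326 - 475) = (-180 - 117 + 1026) + 825*(-801) = 729 - 660825 = -660096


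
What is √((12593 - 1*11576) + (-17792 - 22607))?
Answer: I*√39382 ≈ 198.45*I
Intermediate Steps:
√((12593 - 1*11576) + (-17792 - 22607)) = √((12593 - 11576) - 40399) = √(1017 - 40399) = √(-39382) = I*√39382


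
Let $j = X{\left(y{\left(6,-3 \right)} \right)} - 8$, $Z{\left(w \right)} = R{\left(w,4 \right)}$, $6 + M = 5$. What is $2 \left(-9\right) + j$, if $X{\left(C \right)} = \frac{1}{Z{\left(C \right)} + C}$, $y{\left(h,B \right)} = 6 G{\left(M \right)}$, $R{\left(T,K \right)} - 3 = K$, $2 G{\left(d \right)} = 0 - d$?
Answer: $- \frac{259}{10} \approx -25.9$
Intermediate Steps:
$M = -1$ ($M = -6 + 5 = -1$)
$G{\left(d \right)} = - \frac{d}{2}$ ($G{\left(d \right)} = \frac{0 - d}{2} = \frac{\left(-1\right) d}{2} = - \frac{d}{2}$)
$R{\left(T,K \right)} = 3 + K$
$Z{\left(w \right)} = 7$ ($Z{\left(w \right)} = 3 + 4 = 7$)
$y{\left(h,B \right)} = 3$ ($y{\left(h,B \right)} = 6 \left(\left(- \frac{1}{2}\right) \left(-1\right)\right) = 6 \cdot \frac{1}{2} = 3$)
$X{\left(C \right)} = \frac{1}{7 + C}$
$j = - \frac{79}{10}$ ($j = \frac{1}{7 + 3} - 8 = \frac{1}{10} - 8 = - \frac{79}{10} \approx -7.9$)
$2 \left(-9\right) + j = 2 \left(-9\right) - \frac{79}{10} = -18 - \frac{79}{10} = - \frac{259}{10}$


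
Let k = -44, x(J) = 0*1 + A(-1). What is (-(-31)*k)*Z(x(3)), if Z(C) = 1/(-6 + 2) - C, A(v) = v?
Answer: -1023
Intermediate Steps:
x(J) = -1 (x(J) = 0*1 - 1 = 0 - 1 = -1)
Z(C) = -1/4 - C (Z(C) = 1/(-4) - C = -1/4 - C)
(-(-31)*k)*Z(x(3)) = (-(-31)*(-44))*(-1/4 - 1*(-1)) = (-31*44)*(-1/4 + 1) = -1364*3/4 = -1023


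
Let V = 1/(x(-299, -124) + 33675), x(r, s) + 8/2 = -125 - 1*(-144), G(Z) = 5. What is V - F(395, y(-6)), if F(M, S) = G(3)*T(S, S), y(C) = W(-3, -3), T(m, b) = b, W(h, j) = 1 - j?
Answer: -673799/33690 ≈ -20.000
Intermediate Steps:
x(r, s) = 15 (x(r, s) = -4 + (-125 - 1*(-144)) = -4 + (-125 + 144) = -4 + 19 = 15)
y(C) = 4 (y(C) = 1 - 1*(-3) = 1 + 3 = 4)
V = 1/33690 (V = 1/(15 + 33675) = 1/33690 ≈ 2.9682e-5)
F(M, S) = 5*S
V - F(395, y(-6)) = 1/33690 - 5*4 = 1/33690 - 1*20 = 1/33690 - 20 = -673799/33690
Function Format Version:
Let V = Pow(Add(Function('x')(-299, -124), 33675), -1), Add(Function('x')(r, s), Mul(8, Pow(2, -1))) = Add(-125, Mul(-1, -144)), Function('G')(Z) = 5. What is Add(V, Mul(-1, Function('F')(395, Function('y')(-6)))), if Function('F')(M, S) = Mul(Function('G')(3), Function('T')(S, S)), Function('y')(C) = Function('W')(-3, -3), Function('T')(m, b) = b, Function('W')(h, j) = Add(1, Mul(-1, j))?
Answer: Rational(-673799, 33690) ≈ -20.000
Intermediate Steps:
Function('x')(r, s) = 15 (Function('x')(r, s) = Add(-4, Add(-125, Mul(-1, -144))) = Add(-4, Add(-125, 144)) = Add(-4, 19) = 15)
Function('y')(C) = 4 (Function('y')(C) = Add(1, Mul(-1, -3)) = Add(1, 3) = 4)
V = Rational(1, 33690) (V = Pow(Add(15, 33675), -1) = Pow(33690, -1) = Rational(1, 33690) ≈ 2.9682e-5)
Function('F')(M, S) = Mul(5, S)
Add(V, Mul(-1, Function('F')(395, Function('y')(-6)))) = Add(Rational(1, 33690), Mul(-1, Mul(5, 4))) = Add(Rational(1, 33690), Mul(-1, 20)) = Add(Rational(1, 33690), -20) = Rational(-673799, 33690)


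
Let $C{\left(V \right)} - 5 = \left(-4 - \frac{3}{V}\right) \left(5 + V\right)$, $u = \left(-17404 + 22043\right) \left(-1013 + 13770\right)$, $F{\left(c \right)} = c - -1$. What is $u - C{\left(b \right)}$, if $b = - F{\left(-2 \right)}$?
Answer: $59179760$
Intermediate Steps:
$F{\left(c \right)} = 1 + c$ ($F{\left(c \right)} = c + 1 = 1 + c$)
$u = 59179723$ ($u = 4639 \cdot 12757 = 59179723$)
$b = 1$ ($b = - (1 - 2) = \left(-1\right) \left(-1\right) = 1$)
$C{\left(V \right)} = 5 + \left(-4 - \frac{3}{V}\right) \left(5 + V\right)$
$u - C{\left(b \right)} = 59179723 - \left(-18 - \frac{15}{1} - 4\right) = 59179723 - \left(-18 - 15 - 4\right) = 59179723 - -37 = 59179723 + 37 = 59179760$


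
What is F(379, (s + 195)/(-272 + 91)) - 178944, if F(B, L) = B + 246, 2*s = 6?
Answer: -178319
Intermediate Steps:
s = 3 (s = (½)*6 = 3)
F(B, L) = 246 + B
F(379, (s + 195)/(-272 + 91)) - 178944 = (246 + 379) - 178944 = 625 - 178944 = -178319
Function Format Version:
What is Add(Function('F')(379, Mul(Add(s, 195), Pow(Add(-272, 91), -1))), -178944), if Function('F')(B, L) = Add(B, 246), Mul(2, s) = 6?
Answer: -178319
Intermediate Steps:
s = 3 (s = Mul(Rational(1, 2), 6) = 3)
Function('F')(B, L) = Add(246, B)
Add(Function('F')(379, Mul(Add(s, 195), Pow(Add(-272, 91), -1))), -178944) = Add(Add(246, 379), -178944) = Add(625, -178944) = -178319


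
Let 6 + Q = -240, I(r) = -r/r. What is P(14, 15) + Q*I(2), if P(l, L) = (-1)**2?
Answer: 247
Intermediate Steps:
I(r) = -1 (I(r) = -1*1 = -1)
P(l, L) = 1
Q = -246 (Q = -6 - 240 = -246)
P(14, 15) + Q*I(2) = 1 - 246*(-1) = 1 + 246 = 247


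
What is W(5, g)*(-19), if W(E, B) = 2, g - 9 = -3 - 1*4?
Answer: -38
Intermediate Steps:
g = 2 (g = 9 + (-3 - 1*4) = 9 + (-3 - 4) = 9 - 7 = 2)
W(5, g)*(-19) = 2*(-19) = -38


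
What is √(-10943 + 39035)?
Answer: 2*√7023 ≈ 167.61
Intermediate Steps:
√(-10943 + 39035) = √28092 = 2*√7023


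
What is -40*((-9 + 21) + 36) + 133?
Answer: -1787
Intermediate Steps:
-40*((-9 + 21) + 36) + 133 = -40*(12 + 36) + 133 = -40*48 + 133 = -1920 + 133 = -1787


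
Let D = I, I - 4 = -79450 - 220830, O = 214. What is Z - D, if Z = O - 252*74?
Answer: 281842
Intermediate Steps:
I = -300276 (I = 4 + (-79450 - 220830) = 4 - 300280 = -300276)
D = -300276
Z = -18434 (Z = 214 - 252*74 = 214 - 18648 = -18434)
Z - D = -18434 - 1*(-300276) = -18434 + 300276 = 281842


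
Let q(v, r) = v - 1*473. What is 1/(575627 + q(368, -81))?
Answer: 1/575522 ≈ 1.7376e-6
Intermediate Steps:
q(v, r) = -473 + v (q(v, r) = v - 473 = -473 + v)
1/(575627 + q(368, -81)) = 1/(575627 + (-473 + 368)) = 1/(575627 - 105) = 1/575522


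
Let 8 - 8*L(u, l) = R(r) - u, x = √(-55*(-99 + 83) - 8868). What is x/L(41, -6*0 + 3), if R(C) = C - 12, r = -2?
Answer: 16*I*√1997/63 ≈ 11.349*I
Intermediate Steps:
R(C) = -12 + C
x = 2*I*√1997 (x = √(-55*(-16) - 8868) = √(880 - 8868) = √(-7988) = 2*I*√1997 ≈ 89.376*I)
L(u, l) = 11/4 + u/8 (L(u, l) = 1 - ((-12 - 2) - u)/8 = 1 - (-14 - u)/8 = 1 + (7/4 + u/8) = 11/4 + u/8)
x/L(41, -6*0 + 3) = (2*I*√1997)/(11/4 + (⅛)*41) = (2*I*√1997)/(11/4 + 41/8) = (2*I*√1997)/(63/8) = (2*I*√1997)*(8/63) = 16*I*√1997/63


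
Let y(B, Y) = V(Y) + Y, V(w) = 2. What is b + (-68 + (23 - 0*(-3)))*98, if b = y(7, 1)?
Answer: -4407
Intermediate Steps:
y(B, Y) = 2 + Y
b = 3 (b = 2 + 1 = 3)
b + (-68 + (23 - 0*(-3)))*98 = 3 + (-68 + (23 - 0*(-3)))*98 = 3 + (-68 + (23 - 1*0))*98 = 3 + (-68 + (23 + 0))*98 = 3 + (-68 + 23)*98 = 3 - 45*98 = 3 - 4410 = -4407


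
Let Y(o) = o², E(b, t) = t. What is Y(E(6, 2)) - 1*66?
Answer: -62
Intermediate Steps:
Y(E(6, 2)) - 1*66 = 2² - 1*66 = 4 - 66 = -62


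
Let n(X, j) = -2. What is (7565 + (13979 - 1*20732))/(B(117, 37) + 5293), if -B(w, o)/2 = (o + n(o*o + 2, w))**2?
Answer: 812/2843 ≈ 0.28561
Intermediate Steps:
B(w, o) = -2*(-2 + o)**2 (B(w, o) = -2*(o - 2)**2 = -2*(-2 + o)**2)
(7565 + (13979 - 1*20732))/(B(117, 37) + 5293) = (7565 + (13979 - 1*20732))/(-2*(-2 + 37)**2 + 5293) = (7565 + (13979 - 20732))/(-2*35**2 + 5293) = (7565 - 6753)/(-2*1225 + 5293) = 812/(-2450 + 5293) = 812/2843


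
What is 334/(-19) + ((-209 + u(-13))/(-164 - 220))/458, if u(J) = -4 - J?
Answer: -7342181/417696 ≈ -17.578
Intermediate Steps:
334/(-19) + ((-209 + u(-13))/(-164 - 220))/458 = 334/(-19) + ((-209 + (-4 - 1*(-13)))/(-164 - 220))/458 = 334*(-1/19) + ((-209 + (-4 + 13))/(-384))*(1/458) = -334/19 + ((-209 + 9)*(-1/384))*(1/458) = -334/19 - 200*(-1/384)*(1/458) = -334/19 + (25/48)*(1/458) = -334/19 + 25/21984 = -7342181/417696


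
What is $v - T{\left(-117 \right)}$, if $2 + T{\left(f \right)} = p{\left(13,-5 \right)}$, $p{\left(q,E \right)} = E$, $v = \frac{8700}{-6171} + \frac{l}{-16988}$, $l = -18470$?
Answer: $\frac{116668901}{17472158} \approx 6.6774$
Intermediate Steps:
$v = - \frac{5636205}{17472158}$ ($v = \frac{8700}{-6171} - \frac{18470}{-16988} = 8700 \left(- \frac{1}{6171}\right) - - \frac{9235}{8494} = - \frac{2900}{2057} + \frac{9235}{8494} = - \frac{5636205}{17472158} \approx -0.32258$)
$T{\left(f \right)} = -7$ ($T{\left(f \right)} = -2 - 5 = -7$)
$v - T{\left(-117 \right)} = - \frac{5636205}{17472158} - -7 = - \frac{5636205}{17472158} + 7 = \frac{116668901}{17472158}$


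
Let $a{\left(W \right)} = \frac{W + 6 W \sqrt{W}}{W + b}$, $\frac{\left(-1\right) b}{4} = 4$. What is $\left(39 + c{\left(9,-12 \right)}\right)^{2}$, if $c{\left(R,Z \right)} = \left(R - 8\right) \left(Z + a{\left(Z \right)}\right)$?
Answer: $\frac{32976}{49} + \frac{13824 i \sqrt{3}}{49} \approx 672.98 + 488.65 i$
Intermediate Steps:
$b = -16$ ($b = \left(-4\right) 4 = -16$)
$a{\left(W \right)} = \frac{W + 6 W^{\frac{3}{2}}}{-16 + W}$ ($a{\left(W \right)} = \frac{W + 6 W \sqrt{W}}{W - 16} = \frac{W + 6 W^{\frac{3}{2}}}{-16 + W}$)
$c{\left(R,Z \right)} = \left(-8 + R\right) \left(Z + \frac{Z + 6 Z^{\frac{3}{2}}}{-16 + Z}\right)$ ($c{\left(R,Z \right)} = \left(R - 8\right) \left(Z + \frac{Z + 6 Z^{\frac{3}{2}}}{-16 + Z}\right) = \left(-8 + R\right) \left(Z + \frac{Z + 6 Z^{\frac{3}{2}}}{-16 + Z}\right)$)
$\left(39 + c{\left(9,-12 \right)}\right)^{2} = \left(39 + \frac{- 48 \left(-12\right)^{\frac{3}{2}} - -96 + 9 \left(-12 + 6 \left(-12\right)^{\frac{3}{2}}\right) - 12 \left(-16 - 12\right) \left(-8 + 9\right)}{-16 - 12}\right)^{2} = \left(39 + \frac{- 48 \left(- 24 i \sqrt{3}\right) + 96 + 9 \left(-12 + 6 \left(- 24 i \sqrt{3}\right)\right) - \left(-336\right) 1}{-28}\right)^{2} = \left(39 - \frac{1152 i \sqrt{3} + 96 + 9 \left(-12 - 144 i \sqrt{3}\right) + 336}{28}\right)^{2} = \left(39 - \frac{1152 i \sqrt{3} + 96 - \left(108 + 1296 i \sqrt{3}\right) + 336}{28}\right)^{2} = \left(39 - \frac{324 - 144 i \sqrt{3}}{28}\right)^{2} = \left(39 - \left(\frac{81}{7} - \frac{36 i \sqrt{3}}{7}\right)\right)^{2} = \left(\frac{192}{7} + \frac{36 i \sqrt{3}}{7}\right)^{2}$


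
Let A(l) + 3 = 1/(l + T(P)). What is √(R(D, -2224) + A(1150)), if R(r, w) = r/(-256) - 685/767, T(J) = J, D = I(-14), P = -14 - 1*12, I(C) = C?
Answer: I*√45634486494610/3448432 ≈ 1.959*I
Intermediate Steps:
P = -26 (P = -14 - 12 = -26)
D = -14
R(r, w) = -685/767 - r/256 (R(r, w) = r*(-1/256) - 685*1/767 = -r/256 - 685/767 = -685/767 - r/256)
A(l) = -3 + 1/(-26 + l) (A(l) = -3 + 1/(l - 26) = -3 + 1/(-26 + l))
√(R(D, -2224) + A(1150)) = √((-685/767 - 1/256*(-14)) + (79 - 3*1150)/(-26 + 1150)) = √((-685/767 + 7/128) + (79 - 3450)/1124) = √(-82311/98176 + (1/1124)*(-3371)) = √(-82311/98176 - 3371/1124) = √(-105867215/27587456) = I*√45634486494610/3448432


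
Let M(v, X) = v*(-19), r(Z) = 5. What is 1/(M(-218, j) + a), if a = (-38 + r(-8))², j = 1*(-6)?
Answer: 1/5231 ≈ 0.00019117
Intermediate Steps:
j = -6
M(v, X) = -19*v
a = 1089 (a = (-38 + 5)² = (-33)² = 1089)
1/(M(-218, j) + a) = 1/(-19*(-218) + 1089) = 1/(4142 + 1089) = 1/5231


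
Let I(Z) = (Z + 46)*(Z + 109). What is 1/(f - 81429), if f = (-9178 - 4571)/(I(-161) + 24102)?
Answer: -30082/2449560927 ≈ -1.2281e-5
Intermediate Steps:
I(Z) = (46 + Z)*(109 + Z)
f = -13749/30082 (f = (-9178 - 4571)/((5014 + (-161)**2 + 155*(-161)) + 24102) = -13749/((5014 + 25921 - 24955) + 24102) = -13749/(5980 + 24102) = -13749/30082 ≈ -0.45705)
1/(f - 81429) = 1/(-13749/30082 - 81429) = 1/(-2449560927/30082) = -30082/2449560927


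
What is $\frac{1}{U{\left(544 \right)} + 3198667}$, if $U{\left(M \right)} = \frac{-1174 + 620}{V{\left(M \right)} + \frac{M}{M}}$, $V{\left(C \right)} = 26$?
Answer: $\frac{27}{86363455} \approx 3.1263 \cdot 10^{-7}$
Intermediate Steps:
$U{\left(M \right)} = - \frac{554}{27}$ ($U{\left(M \right)} = \frac{-1174 + 620}{26 + \frac{M}{M}} = - \frac{554}{26 + 1} = - \frac{554}{27}$)
$\frac{1}{U{\left(544 \right)} + 3198667} = \frac{1}{- \frac{554}{27} + 3198667} = \frac{1}{\frac{86363455}{27}} = \frac{27}{86363455}$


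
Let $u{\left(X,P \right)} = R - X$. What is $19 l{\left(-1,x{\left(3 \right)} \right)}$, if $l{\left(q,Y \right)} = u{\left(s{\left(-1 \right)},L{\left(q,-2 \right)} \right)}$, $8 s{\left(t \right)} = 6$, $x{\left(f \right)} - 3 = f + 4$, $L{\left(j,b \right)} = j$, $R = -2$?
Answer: $- \frac{209}{4} \approx -52.25$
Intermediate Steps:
$x{\left(f \right)} = 7 + f$ ($x{\left(f \right)} = 3 + \left(f + 4\right) = 3 + \left(4 + f\right) = 7 + f$)
$s{\left(t \right)} = \frac{3}{4}$ ($s{\left(t \right)} = \frac{1}{8} \cdot 6 = \frac{3}{4}$)
$u{\left(X,P \right)} = -2 - X$
$l{\left(q,Y \right)} = - \frac{11}{4}$ ($l{\left(q,Y \right)} = -2 - \frac{3}{4} = - \frac{11}{4}$)
$19 l{\left(-1,x{\left(3 \right)} \right)} = 19 \left(- \frac{11}{4}\right) = - \frac{209}{4}$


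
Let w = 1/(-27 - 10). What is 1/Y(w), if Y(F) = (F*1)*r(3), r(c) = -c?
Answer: 37/3 ≈ 12.333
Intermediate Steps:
w = -1/37 (w = 1/(-37) = -1/37 ≈ -0.027027)
Y(F) = -3*F (Y(F) = (F*1)*(-1*3) = F*(-3) = -3*F)
1/Y(w) = 1/(-3*(-1/37)) = 1/(3/37) = 37/3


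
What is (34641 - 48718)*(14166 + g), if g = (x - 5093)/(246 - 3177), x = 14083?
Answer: -584358173812/2931 ≈ -1.9937e+8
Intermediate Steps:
g = -8990/2931 (g = (14083 - 5093)/(246 - 3177) = 8990/(-2931) = 8990*(-1/2931) = -8990/2931 ≈ -3.0672)
(34641 - 48718)*(14166 + g) = (34641 - 48718)*(14166 - 8990/2931) = -14077*41511556/2931 = -584358173812/2931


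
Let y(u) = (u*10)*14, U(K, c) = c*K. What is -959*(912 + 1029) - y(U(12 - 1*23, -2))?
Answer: -1864499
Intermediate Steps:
U(K, c) = K*c
y(u) = 140*u (y(u) = (10*u)*14 = 140*u)
-959*(912 + 1029) - y(U(12 - 1*23, -2)) = -959*(912 + 1029) - 140*(12 - 1*23)*(-2) = -959*1941 - 140*(12 - 23)*(-2) = -1861419 - 140*(-11*(-2)) = -1861419 - 140*22 = -1861419 - 1*3080 = -1861419 - 3080 = -1864499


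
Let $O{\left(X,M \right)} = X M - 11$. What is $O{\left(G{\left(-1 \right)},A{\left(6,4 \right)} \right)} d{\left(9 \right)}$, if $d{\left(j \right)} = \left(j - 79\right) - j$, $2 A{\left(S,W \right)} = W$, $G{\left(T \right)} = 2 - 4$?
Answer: $1185$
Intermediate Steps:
$G{\left(T \right)} = -2$ ($G{\left(T \right)} = 2 - 4 = -2$)
$A{\left(S,W \right)} = \frac{W}{2}$
$O{\left(X,M \right)} = -11 + M X$ ($O{\left(X,M \right)} = M X - 11 = -11 + M X$)
$d{\left(j \right)} = -79$ ($d{\left(j \right)} = \left(-79 + j\right) - j = -79$)
$O{\left(G{\left(-1 \right)},A{\left(6,4 \right)} \right)} d{\left(9 \right)} = \left(-11 + \frac{1}{2} \cdot 4 \left(-2\right)\right) \left(-79\right) = \left(-11 + 2 \left(-2\right)\right) \left(-79\right) = \left(-11 - 4\right) \left(-79\right) = \left(-15\right) \left(-79\right) = 1185$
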